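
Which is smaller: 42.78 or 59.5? 42.78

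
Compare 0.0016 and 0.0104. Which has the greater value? 0.0104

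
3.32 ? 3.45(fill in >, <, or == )<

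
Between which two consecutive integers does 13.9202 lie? 13 and 14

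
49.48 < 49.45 False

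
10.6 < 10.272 False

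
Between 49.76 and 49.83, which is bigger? 49.83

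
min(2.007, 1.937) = 1.937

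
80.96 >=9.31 True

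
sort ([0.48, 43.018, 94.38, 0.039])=[0.039, 0.48, 43.018, 94.38]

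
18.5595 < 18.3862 False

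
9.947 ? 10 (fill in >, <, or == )<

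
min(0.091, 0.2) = 0.091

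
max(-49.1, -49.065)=-49.065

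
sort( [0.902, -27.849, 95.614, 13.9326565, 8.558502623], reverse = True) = [95.614, 13.9326565, 8.558502623, 0.902, -27.849]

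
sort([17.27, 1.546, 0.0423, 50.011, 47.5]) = [0.0423, 1.546, 17.27, 47.5, 50.011]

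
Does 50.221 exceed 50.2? Yes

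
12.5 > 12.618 False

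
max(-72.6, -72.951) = -72.6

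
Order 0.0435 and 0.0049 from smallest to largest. 0.0049, 0.0435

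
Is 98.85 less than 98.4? No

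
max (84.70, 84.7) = 84.7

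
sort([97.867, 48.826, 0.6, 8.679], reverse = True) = [97.867, 48.826, 8.679, 0.6]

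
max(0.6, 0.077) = 0.6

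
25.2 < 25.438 True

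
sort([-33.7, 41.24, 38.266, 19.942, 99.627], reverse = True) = [99.627, 41.24, 38.266, 19.942, -33.7]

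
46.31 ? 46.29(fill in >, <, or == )>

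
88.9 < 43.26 False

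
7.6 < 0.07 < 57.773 False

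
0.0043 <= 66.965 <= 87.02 True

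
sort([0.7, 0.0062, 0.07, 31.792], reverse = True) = [31.792, 0.7, 0.07, 0.0062]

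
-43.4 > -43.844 True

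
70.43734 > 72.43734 False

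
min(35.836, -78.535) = -78.535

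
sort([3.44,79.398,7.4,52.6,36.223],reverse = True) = [79.398,52.6,36.223,7.4,3.44]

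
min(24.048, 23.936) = 23.936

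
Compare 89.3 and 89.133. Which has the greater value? 89.3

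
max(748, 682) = 748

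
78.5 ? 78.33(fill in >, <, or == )>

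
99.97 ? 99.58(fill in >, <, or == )>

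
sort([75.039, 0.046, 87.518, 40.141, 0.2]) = [0.046, 0.2, 40.141, 75.039, 87.518]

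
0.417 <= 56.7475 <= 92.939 True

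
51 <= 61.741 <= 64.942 True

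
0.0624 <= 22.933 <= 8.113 False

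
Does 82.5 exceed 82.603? No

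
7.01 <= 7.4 True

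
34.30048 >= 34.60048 False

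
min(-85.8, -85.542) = -85.8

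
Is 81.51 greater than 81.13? Yes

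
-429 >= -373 False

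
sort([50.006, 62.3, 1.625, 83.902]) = [1.625, 50.006, 62.3, 83.902]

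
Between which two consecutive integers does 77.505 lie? 77 and 78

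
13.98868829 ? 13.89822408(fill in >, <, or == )>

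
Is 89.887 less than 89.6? No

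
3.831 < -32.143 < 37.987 False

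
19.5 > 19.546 False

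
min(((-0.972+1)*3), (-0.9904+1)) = 0.0096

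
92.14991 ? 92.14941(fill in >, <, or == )>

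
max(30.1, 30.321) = 30.321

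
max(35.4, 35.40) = 35.40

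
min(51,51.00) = 51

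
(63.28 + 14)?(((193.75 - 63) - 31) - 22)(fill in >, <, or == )<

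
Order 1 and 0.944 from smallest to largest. 0.944,1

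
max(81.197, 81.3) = 81.3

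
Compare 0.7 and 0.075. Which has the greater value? 0.7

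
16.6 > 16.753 False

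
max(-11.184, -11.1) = -11.1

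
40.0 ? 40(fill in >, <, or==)==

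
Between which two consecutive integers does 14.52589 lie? 14 and 15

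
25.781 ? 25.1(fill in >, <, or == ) >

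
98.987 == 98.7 False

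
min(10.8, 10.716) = 10.716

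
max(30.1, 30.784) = 30.784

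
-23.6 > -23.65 True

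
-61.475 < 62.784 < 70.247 True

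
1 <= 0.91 False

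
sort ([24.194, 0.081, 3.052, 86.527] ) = [0.081, 3.052, 24.194, 86.527]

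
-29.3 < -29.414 False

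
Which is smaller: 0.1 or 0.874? 0.1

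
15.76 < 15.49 False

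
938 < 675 False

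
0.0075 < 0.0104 True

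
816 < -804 False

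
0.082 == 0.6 False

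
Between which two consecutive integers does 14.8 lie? 14 and 15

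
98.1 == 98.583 False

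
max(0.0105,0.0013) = 0.0105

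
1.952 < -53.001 False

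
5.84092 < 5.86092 True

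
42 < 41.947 False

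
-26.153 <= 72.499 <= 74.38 True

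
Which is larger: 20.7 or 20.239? 20.7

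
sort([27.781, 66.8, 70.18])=[27.781, 66.8, 70.18]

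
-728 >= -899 True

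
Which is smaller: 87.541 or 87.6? 87.541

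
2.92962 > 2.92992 False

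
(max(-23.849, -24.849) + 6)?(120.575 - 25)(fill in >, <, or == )<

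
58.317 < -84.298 False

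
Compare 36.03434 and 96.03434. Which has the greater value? 96.03434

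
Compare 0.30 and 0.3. They are equal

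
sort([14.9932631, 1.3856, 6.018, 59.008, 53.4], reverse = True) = [59.008, 53.4, 14.9932631, 6.018, 1.3856]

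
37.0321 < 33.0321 False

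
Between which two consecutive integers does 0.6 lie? 0 and 1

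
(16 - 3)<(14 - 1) False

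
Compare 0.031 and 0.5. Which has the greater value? 0.5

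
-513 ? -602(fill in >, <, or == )>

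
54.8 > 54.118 True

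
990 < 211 False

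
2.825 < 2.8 False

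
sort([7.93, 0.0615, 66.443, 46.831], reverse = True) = [66.443, 46.831, 7.93, 0.0615]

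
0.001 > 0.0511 False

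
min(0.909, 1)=0.909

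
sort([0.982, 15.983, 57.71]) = [0.982, 15.983, 57.71]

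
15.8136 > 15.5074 True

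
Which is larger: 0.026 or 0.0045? 0.026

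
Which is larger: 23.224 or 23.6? 23.6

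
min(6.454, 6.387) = 6.387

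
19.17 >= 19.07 True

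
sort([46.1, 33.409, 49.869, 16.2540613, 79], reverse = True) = [79, 49.869, 46.1, 33.409, 16.2540613]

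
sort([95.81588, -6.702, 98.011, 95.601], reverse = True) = [98.011, 95.81588, 95.601, -6.702]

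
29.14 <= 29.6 True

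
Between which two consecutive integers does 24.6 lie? 24 and 25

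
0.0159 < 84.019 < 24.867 False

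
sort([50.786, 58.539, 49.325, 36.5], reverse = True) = [58.539, 50.786, 49.325, 36.5]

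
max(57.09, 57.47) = 57.47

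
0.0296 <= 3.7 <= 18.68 True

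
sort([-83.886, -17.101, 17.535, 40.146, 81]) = [-83.886, -17.101, 17.535, 40.146, 81]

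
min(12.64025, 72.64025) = 12.64025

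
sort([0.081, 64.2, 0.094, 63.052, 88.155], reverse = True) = [88.155, 64.2, 63.052, 0.094, 0.081]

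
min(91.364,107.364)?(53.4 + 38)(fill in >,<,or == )<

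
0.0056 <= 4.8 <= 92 True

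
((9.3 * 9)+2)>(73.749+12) False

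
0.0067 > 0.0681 False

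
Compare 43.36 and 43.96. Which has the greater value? 43.96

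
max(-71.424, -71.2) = -71.2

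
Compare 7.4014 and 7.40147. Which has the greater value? 7.40147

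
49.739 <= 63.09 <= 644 True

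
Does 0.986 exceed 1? No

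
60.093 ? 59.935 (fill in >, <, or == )>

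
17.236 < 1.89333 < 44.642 False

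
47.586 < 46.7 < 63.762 False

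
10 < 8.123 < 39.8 False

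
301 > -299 True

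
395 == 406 False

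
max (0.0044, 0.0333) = 0.0333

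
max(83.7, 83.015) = 83.7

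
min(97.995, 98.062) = 97.995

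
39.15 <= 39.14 False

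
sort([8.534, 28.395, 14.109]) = [8.534, 14.109, 28.395]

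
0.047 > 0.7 False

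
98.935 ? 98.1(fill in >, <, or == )>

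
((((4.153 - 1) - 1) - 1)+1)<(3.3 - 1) True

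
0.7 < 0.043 False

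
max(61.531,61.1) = 61.531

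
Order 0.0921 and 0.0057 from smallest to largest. 0.0057, 0.0921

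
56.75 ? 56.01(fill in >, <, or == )>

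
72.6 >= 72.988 False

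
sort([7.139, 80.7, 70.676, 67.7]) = [7.139, 67.7, 70.676, 80.7]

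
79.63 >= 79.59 True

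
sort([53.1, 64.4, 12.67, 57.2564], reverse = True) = [64.4, 57.2564, 53.1, 12.67]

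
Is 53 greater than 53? No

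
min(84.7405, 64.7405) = 64.7405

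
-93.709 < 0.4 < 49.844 True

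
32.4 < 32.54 True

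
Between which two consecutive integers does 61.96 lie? 61 and 62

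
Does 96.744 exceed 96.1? Yes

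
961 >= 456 True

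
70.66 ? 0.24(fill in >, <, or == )>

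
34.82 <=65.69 True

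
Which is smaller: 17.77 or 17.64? 17.64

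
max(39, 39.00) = 39.00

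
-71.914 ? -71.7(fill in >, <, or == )<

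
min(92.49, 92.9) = 92.49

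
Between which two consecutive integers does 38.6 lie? 38 and 39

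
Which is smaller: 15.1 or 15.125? 15.1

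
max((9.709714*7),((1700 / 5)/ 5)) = 68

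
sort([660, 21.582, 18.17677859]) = [18.17677859, 21.582, 660]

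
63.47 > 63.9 False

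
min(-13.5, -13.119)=-13.5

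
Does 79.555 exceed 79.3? Yes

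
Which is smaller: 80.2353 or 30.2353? 30.2353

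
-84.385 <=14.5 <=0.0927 False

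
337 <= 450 True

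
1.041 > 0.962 True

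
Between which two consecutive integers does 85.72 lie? 85 and 86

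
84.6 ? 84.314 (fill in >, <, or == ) >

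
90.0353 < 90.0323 False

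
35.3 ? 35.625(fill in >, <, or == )<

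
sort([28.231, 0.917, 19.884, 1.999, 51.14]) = [0.917, 1.999, 19.884, 28.231, 51.14]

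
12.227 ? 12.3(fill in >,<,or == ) <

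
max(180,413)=413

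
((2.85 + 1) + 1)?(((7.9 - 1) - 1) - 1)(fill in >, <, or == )<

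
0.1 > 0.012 True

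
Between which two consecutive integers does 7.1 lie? 7 and 8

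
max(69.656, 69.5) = 69.656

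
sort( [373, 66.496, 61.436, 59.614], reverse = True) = [373, 66.496, 61.436, 59.614]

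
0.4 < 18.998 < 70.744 True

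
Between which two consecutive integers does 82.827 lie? 82 and 83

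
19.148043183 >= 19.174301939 False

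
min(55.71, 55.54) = 55.54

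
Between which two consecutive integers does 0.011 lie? 0 and 1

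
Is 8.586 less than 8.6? Yes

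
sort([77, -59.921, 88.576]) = [-59.921, 77, 88.576]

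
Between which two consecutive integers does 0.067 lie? 0 and 1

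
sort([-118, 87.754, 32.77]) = [-118, 32.77, 87.754]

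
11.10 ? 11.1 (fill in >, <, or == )==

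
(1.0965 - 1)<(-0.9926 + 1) False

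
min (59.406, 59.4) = 59.4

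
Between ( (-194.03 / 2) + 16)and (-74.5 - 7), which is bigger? ( (-194.03 / 2) + 16)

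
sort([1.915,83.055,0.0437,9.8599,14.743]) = [0.0437,1.915,9.8599,14.743,83.055]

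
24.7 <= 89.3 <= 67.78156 False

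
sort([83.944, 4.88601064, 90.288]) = [4.88601064, 83.944, 90.288]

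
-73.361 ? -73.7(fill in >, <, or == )>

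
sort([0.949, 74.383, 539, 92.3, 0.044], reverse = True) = [539, 92.3, 74.383, 0.949, 0.044]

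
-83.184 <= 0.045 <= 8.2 True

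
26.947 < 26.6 False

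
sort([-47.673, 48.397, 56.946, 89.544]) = [-47.673, 48.397, 56.946, 89.544]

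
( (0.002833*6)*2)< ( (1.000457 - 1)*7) False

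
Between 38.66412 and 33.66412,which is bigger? 38.66412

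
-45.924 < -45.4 True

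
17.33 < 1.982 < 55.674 False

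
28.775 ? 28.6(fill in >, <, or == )>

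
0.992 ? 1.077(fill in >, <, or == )<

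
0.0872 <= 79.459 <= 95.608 True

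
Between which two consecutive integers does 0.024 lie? 0 and 1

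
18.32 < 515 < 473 False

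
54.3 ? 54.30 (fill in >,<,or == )==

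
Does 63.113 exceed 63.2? No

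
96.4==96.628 False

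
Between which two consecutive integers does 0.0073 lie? 0 and 1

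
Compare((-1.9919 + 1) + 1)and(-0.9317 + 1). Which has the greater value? (-0.9317 + 1)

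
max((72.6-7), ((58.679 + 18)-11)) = 65.679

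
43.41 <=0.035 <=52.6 False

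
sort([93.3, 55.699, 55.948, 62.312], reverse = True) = [93.3, 62.312, 55.948, 55.699]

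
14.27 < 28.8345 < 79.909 True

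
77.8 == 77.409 False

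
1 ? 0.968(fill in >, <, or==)>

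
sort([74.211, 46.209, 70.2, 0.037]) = [0.037, 46.209, 70.2, 74.211]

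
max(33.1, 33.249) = 33.249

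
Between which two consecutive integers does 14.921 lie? 14 and 15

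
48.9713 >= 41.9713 True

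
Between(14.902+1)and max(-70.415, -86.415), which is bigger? (14.902+1)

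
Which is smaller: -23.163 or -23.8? -23.8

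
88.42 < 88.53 True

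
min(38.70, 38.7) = 38.70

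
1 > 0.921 True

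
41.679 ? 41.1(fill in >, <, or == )>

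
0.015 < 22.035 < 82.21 True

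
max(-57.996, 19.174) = 19.174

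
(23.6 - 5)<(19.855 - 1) True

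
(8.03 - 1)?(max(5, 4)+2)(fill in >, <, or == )>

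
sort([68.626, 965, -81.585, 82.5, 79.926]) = [-81.585, 68.626, 79.926, 82.5, 965]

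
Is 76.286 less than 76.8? Yes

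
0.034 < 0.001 False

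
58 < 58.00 False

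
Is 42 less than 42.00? No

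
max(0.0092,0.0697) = 0.0697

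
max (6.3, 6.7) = 6.7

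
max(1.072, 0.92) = 1.072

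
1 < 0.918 False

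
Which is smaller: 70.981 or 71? 70.981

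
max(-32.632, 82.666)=82.666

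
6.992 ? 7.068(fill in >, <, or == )<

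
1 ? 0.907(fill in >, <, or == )>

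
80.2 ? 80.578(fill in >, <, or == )<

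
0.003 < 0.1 True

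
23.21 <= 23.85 True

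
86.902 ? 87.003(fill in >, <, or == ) <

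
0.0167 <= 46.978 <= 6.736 False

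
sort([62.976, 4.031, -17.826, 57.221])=[-17.826, 4.031, 57.221, 62.976]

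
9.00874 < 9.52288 True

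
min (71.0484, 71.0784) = 71.0484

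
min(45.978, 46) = 45.978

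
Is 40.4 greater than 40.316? Yes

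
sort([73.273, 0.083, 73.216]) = [0.083, 73.216, 73.273]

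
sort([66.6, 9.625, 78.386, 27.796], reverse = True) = [78.386, 66.6, 27.796, 9.625]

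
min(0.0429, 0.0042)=0.0042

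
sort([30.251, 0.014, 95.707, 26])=[0.014, 26, 30.251, 95.707]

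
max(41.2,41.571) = 41.571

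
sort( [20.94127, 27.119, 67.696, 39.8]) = [20.94127, 27.119, 39.8, 67.696]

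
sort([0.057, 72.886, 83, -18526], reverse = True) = [83, 72.886, 0.057, -18526]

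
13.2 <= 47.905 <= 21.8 False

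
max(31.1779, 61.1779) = 61.1779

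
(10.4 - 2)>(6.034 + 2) True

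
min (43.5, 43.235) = 43.235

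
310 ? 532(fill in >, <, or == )<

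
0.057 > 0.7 False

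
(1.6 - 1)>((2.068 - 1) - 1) True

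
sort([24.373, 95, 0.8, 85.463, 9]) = [0.8, 9, 24.373, 85.463, 95]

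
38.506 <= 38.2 False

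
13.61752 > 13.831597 False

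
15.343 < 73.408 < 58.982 False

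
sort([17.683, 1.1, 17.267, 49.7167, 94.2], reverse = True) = [94.2, 49.7167, 17.683, 17.267, 1.1]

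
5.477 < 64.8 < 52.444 False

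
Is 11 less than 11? No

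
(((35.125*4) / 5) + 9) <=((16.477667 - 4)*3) True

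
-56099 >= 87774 False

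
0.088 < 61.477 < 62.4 True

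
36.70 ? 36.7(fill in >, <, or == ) ==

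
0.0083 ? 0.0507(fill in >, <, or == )<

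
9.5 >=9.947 False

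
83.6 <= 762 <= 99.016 False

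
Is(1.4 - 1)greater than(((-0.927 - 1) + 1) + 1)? Yes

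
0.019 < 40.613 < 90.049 True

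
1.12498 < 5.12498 True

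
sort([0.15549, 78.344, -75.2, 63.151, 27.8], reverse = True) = [78.344, 63.151, 27.8, 0.15549, -75.2]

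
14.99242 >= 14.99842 False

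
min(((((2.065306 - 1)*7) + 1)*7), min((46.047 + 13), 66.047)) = 59.047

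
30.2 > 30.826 False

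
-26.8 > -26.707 False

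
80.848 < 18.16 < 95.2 False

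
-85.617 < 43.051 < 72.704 True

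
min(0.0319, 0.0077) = 0.0077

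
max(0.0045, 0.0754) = 0.0754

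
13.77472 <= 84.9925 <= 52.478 False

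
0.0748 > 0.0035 True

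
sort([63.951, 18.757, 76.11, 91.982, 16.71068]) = [16.71068, 18.757, 63.951, 76.11, 91.982]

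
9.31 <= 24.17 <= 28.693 True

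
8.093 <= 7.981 False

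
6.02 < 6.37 True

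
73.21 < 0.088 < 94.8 False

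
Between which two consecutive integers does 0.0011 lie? 0 and 1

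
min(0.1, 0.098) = 0.098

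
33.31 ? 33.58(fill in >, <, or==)<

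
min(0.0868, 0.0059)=0.0059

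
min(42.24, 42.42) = 42.24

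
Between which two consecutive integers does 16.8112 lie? 16 and 17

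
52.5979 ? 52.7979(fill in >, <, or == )<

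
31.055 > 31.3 False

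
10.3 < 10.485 True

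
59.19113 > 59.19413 False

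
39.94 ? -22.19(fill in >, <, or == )>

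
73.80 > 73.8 False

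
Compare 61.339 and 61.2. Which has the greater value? 61.339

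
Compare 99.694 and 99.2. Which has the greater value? 99.694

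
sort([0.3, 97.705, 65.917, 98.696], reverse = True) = [98.696, 97.705, 65.917, 0.3]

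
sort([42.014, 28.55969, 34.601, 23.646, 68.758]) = [23.646, 28.55969, 34.601, 42.014, 68.758]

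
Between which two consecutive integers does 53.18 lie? 53 and 54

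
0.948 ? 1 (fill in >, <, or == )<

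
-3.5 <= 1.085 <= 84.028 True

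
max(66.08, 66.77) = 66.77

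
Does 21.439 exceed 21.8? No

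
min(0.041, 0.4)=0.041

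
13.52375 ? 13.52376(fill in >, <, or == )<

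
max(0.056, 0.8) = 0.8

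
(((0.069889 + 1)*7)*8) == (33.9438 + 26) False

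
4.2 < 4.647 True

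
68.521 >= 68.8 False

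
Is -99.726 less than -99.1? Yes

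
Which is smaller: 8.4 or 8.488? 8.4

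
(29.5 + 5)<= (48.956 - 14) True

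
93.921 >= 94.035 False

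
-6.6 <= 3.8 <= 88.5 True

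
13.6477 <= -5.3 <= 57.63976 False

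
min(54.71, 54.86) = 54.71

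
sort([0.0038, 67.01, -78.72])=[-78.72, 0.0038, 67.01]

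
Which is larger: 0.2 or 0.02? 0.2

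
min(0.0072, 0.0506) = 0.0072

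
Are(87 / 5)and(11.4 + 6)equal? Yes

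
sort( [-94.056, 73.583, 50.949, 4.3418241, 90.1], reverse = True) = [90.1, 73.583, 50.949, 4.3418241, -94.056]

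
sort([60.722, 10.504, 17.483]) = [10.504, 17.483, 60.722]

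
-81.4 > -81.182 False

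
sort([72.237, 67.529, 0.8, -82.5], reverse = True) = [72.237, 67.529, 0.8, -82.5]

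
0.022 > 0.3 False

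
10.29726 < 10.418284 True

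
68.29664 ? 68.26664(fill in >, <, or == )>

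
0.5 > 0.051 True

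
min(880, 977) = 880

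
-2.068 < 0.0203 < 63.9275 True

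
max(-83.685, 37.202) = 37.202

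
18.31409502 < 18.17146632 False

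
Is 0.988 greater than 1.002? No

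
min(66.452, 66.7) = 66.452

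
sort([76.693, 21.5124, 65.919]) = [21.5124, 65.919, 76.693]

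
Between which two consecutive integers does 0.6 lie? 0 and 1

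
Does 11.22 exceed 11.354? No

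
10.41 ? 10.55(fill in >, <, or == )<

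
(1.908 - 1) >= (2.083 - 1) False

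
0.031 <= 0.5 True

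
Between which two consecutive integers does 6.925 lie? 6 and 7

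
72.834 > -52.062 True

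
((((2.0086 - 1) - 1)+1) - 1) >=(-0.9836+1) False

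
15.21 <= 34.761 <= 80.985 True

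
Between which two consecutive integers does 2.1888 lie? 2 and 3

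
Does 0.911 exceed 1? No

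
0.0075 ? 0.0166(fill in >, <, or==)<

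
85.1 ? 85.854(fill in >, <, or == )<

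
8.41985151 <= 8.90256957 True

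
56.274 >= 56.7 False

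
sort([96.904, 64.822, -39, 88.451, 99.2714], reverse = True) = [99.2714, 96.904, 88.451, 64.822, -39]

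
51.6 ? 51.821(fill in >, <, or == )<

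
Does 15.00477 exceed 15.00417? Yes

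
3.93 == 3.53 False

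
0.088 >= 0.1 False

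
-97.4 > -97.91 True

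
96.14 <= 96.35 True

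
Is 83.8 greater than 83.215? Yes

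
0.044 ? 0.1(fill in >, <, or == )<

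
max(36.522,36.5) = 36.522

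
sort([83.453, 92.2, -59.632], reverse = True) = [92.2, 83.453, -59.632]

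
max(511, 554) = 554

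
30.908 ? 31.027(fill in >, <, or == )<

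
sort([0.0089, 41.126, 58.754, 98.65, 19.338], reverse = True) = [98.65, 58.754, 41.126, 19.338, 0.0089]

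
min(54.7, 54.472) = 54.472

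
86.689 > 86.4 True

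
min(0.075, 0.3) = 0.075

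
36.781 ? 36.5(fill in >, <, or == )>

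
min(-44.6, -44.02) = -44.6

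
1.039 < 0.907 False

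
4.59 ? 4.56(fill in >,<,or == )>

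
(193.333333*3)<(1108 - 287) True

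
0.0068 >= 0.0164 False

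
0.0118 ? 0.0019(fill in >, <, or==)>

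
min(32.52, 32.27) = 32.27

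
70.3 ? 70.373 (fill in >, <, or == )<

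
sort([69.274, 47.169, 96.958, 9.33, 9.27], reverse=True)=[96.958, 69.274, 47.169, 9.33, 9.27]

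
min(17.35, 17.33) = 17.33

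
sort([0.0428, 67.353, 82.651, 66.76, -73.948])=[-73.948, 0.0428, 66.76, 67.353, 82.651]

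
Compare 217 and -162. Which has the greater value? 217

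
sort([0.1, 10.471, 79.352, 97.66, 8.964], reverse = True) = [97.66, 79.352, 10.471, 8.964, 0.1]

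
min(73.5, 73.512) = 73.5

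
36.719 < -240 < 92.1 False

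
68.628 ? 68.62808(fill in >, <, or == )<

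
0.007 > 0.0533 False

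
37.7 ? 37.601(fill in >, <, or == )>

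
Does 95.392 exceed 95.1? Yes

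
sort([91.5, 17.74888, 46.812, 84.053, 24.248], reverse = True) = [91.5, 84.053, 46.812, 24.248, 17.74888]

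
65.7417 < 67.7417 True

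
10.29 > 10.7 False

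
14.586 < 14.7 True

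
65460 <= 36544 False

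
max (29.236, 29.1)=29.236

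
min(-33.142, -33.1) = -33.142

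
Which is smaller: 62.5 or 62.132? 62.132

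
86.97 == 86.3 False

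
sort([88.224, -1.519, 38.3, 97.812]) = [-1.519, 38.3, 88.224, 97.812]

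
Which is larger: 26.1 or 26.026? 26.1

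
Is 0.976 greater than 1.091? No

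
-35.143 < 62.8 True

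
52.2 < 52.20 False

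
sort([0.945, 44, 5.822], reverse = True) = [44, 5.822, 0.945]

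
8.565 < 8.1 False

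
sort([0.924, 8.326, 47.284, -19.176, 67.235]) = [-19.176, 0.924, 8.326, 47.284, 67.235]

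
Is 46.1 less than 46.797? Yes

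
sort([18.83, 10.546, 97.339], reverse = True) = [97.339, 18.83, 10.546]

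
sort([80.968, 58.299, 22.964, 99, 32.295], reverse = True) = [99, 80.968, 58.299, 32.295, 22.964]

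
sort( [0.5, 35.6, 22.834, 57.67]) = [0.5, 22.834, 35.6, 57.67]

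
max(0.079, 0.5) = 0.5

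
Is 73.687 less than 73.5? No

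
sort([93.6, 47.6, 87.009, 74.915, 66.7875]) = [47.6, 66.7875, 74.915, 87.009, 93.6]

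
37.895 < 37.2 False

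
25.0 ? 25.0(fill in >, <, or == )==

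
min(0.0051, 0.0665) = 0.0051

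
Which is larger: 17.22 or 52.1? 52.1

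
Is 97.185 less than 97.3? Yes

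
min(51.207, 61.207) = 51.207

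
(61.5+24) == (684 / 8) True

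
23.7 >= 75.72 False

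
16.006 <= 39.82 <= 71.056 True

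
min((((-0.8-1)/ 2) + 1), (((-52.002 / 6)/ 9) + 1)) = 0.037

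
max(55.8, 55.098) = 55.8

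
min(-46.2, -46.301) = -46.301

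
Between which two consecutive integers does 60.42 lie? 60 and 61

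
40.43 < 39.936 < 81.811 False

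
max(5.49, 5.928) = 5.928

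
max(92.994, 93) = 93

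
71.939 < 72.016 True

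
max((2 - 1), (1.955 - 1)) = 1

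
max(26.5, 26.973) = 26.973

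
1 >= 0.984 True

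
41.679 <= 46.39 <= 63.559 True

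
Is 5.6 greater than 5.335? Yes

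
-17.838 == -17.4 False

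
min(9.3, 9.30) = 9.3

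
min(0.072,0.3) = 0.072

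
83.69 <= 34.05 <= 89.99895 False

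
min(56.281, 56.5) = 56.281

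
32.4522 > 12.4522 True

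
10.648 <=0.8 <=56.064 False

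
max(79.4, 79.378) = 79.4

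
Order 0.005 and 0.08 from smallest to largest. 0.005, 0.08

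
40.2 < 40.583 True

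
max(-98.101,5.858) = 5.858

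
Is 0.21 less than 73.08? Yes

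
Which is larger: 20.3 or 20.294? 20.3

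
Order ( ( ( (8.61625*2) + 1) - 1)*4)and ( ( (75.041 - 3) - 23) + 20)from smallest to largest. ( ( ( (8.61625*2) + 1) - 1)*4), ( ( (75.041 - 3) - 23) + 20)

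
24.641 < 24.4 False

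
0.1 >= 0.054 True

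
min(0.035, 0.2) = 0.035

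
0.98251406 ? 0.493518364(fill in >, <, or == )>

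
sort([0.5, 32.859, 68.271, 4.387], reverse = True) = [68.271, 32.859, 4.387, 0.5]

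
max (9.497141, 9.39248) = 9.497141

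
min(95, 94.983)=94.983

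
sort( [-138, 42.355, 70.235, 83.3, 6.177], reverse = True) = [83.3, 70.235, 42.355, 6.177, -138]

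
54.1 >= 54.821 False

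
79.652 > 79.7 False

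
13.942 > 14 False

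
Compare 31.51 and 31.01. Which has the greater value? 31.51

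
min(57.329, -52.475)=-52.475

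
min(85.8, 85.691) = 85.691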